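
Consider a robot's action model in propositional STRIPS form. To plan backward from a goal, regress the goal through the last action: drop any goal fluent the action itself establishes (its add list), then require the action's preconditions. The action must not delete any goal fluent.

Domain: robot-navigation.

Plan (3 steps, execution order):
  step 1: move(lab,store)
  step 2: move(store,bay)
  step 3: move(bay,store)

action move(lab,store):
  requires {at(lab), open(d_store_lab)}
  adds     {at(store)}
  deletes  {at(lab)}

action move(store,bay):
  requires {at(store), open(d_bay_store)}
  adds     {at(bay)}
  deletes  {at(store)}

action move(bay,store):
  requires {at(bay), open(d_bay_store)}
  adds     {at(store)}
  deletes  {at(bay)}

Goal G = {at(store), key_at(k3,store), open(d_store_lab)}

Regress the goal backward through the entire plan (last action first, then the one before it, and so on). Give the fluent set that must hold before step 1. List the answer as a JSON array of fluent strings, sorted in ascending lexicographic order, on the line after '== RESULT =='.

Regress step by step:
  through step 3 (move(bay,store)): drop {at(store)}, keep {key_at(k3,store), open(d_store_lab)}, require {at(bay), open(d_bay_store)}
    → {at(bay), key_at(k3,store), open(d_bay_store), open(d_store_lab)}
  through step 2 (move(store,bay)): drop {at(bay)}, keep {key_at(k3,store), open(d_bay_store), open(d_store_lab)}, require {at(store), open(d_bay_store)}
    → {at(store), key_at(k3,store), open(d_bay_store), open(d_store_lab)}
  through step 1 (move(lab,store)): drop {at(store)}, keep {key_at(k3,store), open(d_bay_store), open(d_store_lab)}, require {at(lab), open(d_store_lab)}
    → {at(lab), key_at(k3,store), open(d_bay_store), open(d_store_lab)}

== RESULT ==
["at(lab)", "key_at(k3,store)", "open(d_bay_store)", "open(d_store_lab)"]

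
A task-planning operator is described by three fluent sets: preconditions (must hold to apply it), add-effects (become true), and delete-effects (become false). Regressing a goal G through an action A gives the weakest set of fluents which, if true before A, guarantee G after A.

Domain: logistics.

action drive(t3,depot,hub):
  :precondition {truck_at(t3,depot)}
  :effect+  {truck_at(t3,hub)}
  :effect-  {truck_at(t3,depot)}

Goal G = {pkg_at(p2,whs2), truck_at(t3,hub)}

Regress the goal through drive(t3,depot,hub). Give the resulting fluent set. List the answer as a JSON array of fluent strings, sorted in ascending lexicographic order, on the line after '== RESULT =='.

Compute (G \ add) ∪ pre:
  G ∩ del = {}  (empty — regression defined)
  G \ add = {pkg_at(p2,whs2), truck_at(t3,hub)} \ {truck_at(t3,hub)} = {pkg_at(p2,whs2)}
  ∪ pre   = {pkg_at(p2,whs2)} ∪ {truck_at(t3,depot)}
          = {pkg_at(p2,whs2), truck_at(t3,depot)}

== RESULT ==
["pkg_at(p2,whs2)", "truck_at(t3,depot)"]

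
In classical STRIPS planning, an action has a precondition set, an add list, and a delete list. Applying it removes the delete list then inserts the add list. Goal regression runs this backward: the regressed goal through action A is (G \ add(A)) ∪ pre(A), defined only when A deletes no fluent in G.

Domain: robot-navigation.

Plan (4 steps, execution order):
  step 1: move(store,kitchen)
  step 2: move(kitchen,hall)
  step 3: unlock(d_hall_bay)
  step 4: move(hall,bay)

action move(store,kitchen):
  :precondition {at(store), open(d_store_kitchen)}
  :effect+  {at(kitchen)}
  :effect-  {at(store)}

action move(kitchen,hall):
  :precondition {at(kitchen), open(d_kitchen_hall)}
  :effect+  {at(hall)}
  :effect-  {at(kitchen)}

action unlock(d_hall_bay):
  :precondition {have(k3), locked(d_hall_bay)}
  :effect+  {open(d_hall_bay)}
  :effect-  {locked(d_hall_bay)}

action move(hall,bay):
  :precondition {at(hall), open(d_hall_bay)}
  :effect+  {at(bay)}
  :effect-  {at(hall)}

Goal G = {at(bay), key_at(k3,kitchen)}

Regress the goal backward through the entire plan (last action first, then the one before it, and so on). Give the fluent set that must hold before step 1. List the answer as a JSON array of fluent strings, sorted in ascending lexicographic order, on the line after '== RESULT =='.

Work backward from the goal:
  through step 4 (move(hall,bay)): drop {at(bay)}, keep {key_at(k3,kitchen)}, require {at(hall), open(d_hall_bay)}
    → {at(hall), key_at(k3,kitchen), open(d_hall_bay)}
  through step 3 (unlock(d_hall_bay)): drop {open(d_hall_bay)}, keep {at(hall), key_at(k3,kitchen)}, require {have(k3), locked(d_hall_bay)}
    → {at(hall), have(k3), key_at(k3,kitchen), locked(d_hall_bay)}
  through step 2 (move(kitchen,hall)): drop {at(hall)}, keep {have(k3), key_at(k3,kitchen), locked(d_hall_bay)}, require {at(kitchen), open(d_kitchen_hall)}
    → {at(kitchen), have(k3), key_at(k3,kitchen), locked(d_hall_bay), open(d_kitchen_hall)}
  through step 1 (move(store,kitchen)): drop {at(kitchen)}, keep {have(k3), key_at(k3,kitchen), locked(d_hall_bay), open(d_kitchen_hall)}, require {at(store), open(d_store_kitchen)}
    → {at(store), have(k3), key_at(k3,kitchen), locked(d_hall_bay), open(d_kitchen_hall), open(d_store_kitchen)}

== RESULT ==
["at(store)", "have(k3)", "key_at(k3,kitchen)", "locked(d_hall_bay)", "open(d_kitchen_hall)", "open(d_store_kitchen)"]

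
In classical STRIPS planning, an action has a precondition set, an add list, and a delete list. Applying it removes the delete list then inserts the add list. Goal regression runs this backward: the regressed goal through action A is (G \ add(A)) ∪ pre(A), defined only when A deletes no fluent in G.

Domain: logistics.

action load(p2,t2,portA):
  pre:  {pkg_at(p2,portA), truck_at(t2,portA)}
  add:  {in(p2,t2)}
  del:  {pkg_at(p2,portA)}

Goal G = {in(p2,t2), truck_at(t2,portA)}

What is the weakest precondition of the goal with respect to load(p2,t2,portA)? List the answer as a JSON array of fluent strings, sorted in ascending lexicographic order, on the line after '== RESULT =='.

Compute (G \ add) ∪ pre:
  G ∩ del = {}  (empty — regression defined)
  G \ add = {in(p2,t2), truck_at(t2,portA)} \ {in(p2,t2)} = {truck_at(t2,portA)}
  ∪ pre   = {truck_at(t2,portA)} ∪ {pkg_at(p2,portA), truck_at(t2,portA)}
          = {pkg_at(p2,portA), truck_at(t2,portA)}

== RESULT ==
["pkg_at(p2,portA)", "truck_at(t2,portA)"]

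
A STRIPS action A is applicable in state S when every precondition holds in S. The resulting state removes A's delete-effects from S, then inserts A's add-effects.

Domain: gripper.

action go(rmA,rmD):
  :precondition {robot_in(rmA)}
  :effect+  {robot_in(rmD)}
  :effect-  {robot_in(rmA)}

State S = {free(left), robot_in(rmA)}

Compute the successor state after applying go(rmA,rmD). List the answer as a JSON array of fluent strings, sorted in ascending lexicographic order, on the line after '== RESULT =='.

Progress:
  pre ⊆ S: {robot_in(rmA)} ⊆ S  — applicable
  S \ del = {free(left)}
  ∪ add   = {free(left), robot_in(rmD)}

== RESULT ==
["free(left)", "robot_in(rmD)"]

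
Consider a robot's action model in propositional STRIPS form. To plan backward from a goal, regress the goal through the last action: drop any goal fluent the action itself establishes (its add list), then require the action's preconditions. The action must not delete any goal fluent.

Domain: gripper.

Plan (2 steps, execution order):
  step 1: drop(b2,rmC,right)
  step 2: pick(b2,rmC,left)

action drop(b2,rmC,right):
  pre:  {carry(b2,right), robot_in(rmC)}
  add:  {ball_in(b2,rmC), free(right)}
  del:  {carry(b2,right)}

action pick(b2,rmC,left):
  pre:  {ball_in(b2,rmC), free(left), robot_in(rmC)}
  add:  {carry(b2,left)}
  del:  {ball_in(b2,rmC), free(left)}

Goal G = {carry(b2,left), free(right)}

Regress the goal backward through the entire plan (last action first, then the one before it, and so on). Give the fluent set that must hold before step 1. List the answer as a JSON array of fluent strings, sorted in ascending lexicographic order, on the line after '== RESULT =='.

Work backward from the goal:
  through step 2 (pick(b2,rmC,left)): drop {carry(b2,left)}, keep {free(right)}, require {ball_in(b2,rmC), free(left), robot_in(rmC)}
    → {ball_in(b2,rmC), free(left), free(right), robot_in(rmC)}
  through step 1 (drop(b2,rmC,right)): drop {ball_in(b2,rmC), free(right)}, keep {free(left), robot_in(rmC)}, require {carry(b2,right), robot_in(rmC)}
    → {carry(b2,right), free(left), robot_in(rmC)}

== RESULT ==
["carry(b2,right)", "free(left)", "robot_in(rmC)"]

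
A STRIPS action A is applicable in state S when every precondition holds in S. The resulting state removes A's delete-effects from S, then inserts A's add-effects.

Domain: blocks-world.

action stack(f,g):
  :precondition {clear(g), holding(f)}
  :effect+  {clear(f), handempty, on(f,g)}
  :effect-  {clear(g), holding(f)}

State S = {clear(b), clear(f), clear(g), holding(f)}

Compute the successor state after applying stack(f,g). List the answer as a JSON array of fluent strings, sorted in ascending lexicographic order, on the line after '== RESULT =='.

Compute (S \ del) ∪ add:
  pre ⊆ S: {clear(g), holding(f)} ⊆ S  — applicable
  S \ del = {clear(b), clear(f)}
  ∪ add   = {clear(b), clear(f), handempty, on(f,g)}

== RESULT ==
["clear(b)", "clear(f)", "handempty", "on(f,g)"]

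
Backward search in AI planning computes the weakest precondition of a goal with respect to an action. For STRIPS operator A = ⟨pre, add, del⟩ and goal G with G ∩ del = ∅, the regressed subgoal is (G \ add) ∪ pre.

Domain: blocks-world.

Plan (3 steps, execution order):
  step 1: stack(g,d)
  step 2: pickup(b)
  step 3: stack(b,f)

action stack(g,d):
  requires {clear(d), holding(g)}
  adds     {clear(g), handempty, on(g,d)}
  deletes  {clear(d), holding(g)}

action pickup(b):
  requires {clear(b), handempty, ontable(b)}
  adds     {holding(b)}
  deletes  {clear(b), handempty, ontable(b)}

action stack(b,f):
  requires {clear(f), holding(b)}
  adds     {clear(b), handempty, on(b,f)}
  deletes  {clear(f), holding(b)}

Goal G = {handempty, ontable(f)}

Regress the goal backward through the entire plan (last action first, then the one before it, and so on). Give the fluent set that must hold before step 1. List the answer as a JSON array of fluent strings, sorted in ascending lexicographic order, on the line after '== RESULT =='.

Regress step by step:
  through step 3 (stack(b,f)): drop {handempty}, keep {ontable(f)}, require {clear(f), holding(b)}
    → {clear(f), holding(b), ontable(f)}
  through step 2 (pickup(b)): drop {holding(b)}, keep {clear(f), ontable(f)}, require {clear(b), handempty, ontable(b)}
    → {clear(b), clear(f), handempty, ontable(b), ontable(f)}
  through step 1 (stack(g,d)): drop {handempty}, keep {clear(b), clear(f), ontable(b), ontable(f)}, require {clear(d), holding(g)}
    → {clear(b), clear(d), clear(f), holding(g), ontable(b), ontable(f)}

== RESULT ==
["clear(b)", "clear(d)", "clear(f)", "holding(g)", "ontable(b)", "ontable(f)"]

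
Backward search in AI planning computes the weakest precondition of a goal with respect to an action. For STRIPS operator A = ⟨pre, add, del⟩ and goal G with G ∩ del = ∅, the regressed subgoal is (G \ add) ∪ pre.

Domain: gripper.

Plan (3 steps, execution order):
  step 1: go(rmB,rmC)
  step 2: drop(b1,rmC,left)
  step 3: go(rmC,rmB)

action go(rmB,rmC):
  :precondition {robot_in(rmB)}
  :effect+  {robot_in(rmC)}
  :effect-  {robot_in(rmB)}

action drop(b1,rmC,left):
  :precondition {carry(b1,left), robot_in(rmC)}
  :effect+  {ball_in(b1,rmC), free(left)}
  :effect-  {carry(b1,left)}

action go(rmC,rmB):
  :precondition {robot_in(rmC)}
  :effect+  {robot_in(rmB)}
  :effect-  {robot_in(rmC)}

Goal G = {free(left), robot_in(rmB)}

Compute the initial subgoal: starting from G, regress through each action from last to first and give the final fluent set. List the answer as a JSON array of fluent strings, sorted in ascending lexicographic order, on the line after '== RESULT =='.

Work backward from the goal:
  through step 3 (go(rmC,rmB)): drop {robot_in(rmB)}, keep {free(left)}, require {robot_in(rmC)}
    → {free(left), robot_in(rmC)}
  through step 2 (drop(b1,rmC,left)): drop {free(left)}, keep {robot_in(rmC)}, require {carry(b1,left), robot_in(rmC)}
    → {carry(b1,left), robot_in(rmC)}
  through step 1 (go(rmB,rmC)): drop {robot_in(rmC)}, keep {carry(b1,left)}, require {robot_in(rmB)}
    → {carry(b1,left), robot_in(rmB)}

== RESULT ==
["carry(b1,left)", "robot_in(rmB)"]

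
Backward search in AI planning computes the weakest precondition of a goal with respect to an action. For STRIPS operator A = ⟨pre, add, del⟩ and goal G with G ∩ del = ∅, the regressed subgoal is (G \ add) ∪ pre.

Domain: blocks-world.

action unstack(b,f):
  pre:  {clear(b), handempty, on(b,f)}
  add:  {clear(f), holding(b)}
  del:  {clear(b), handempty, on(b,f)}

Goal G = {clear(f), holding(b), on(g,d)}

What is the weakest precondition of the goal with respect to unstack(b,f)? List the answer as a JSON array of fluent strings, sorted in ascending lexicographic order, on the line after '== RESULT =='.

Regress:
  G ∩ del = {}  (empty — regression defined)
  G \ add = {clear(f), holding(b), on(g,d)} \ {clear(f), holding(b)} = {on(g,d)}
  ∪ pre   = {on(g,d)} ∪ {clear(b), handempty, on(b,f)}
          = {clear(b), handempty, on(b,f), on(g,d)}

== RESULT ==
["clear(b)", "handempty", "on(b,f)", "on(g,d)"]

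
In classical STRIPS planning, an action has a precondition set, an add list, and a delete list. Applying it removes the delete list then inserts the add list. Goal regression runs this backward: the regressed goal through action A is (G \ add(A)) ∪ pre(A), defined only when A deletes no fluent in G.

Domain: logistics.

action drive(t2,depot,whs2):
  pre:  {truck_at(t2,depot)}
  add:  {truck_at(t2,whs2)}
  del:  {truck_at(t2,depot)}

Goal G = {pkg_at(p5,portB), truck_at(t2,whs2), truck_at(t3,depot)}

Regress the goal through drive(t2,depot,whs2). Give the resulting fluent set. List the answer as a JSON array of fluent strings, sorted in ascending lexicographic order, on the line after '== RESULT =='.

Regress:
  G ∩ del = {}  (empty — regression defined)
  G \ add = {pkg_at(p5,portB), truck_at(t2,whs2), truck_at(t3,depot)} \ {truck_at(t2,whs2)} = {pkg_at(p5,portB), truck_at(t3,depot)}
  ∪ pre   = {pkg_at(p5,portB), truck_at(t3,depot)} ∪ {truck_at(t2,depot)}
          = {pkg_at(p5,portB), truck_at(t2,depot), truck_at(t3,depot)}

== RESULT ==
["pkg_at(p5,portB)", "truck_at(t2,depot)", "truck_at(t3,depot)"]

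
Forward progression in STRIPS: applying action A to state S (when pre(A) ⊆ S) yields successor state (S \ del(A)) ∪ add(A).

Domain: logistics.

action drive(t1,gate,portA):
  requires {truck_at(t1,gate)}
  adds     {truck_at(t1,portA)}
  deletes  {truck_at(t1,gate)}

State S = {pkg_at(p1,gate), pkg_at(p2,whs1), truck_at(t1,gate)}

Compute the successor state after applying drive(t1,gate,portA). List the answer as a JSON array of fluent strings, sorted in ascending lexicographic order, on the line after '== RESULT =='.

Compute (S \ del) ∪ add:
  pre ⊆ S: {truck_at(t1,gate)} ⊆ S  — applicable
  S \ del = {pkg_at(p1,gate), pkg_at(p2,whs1)}
  ∪ add   = {pkg_at(p1,gate), pkg_at(p2,whs1), truck_at(t1,portA)}

== RESULT ==
["pkg_at(p1,gate)", "pkg_at(p2,whs1)", "truck_at(t1,portA)"]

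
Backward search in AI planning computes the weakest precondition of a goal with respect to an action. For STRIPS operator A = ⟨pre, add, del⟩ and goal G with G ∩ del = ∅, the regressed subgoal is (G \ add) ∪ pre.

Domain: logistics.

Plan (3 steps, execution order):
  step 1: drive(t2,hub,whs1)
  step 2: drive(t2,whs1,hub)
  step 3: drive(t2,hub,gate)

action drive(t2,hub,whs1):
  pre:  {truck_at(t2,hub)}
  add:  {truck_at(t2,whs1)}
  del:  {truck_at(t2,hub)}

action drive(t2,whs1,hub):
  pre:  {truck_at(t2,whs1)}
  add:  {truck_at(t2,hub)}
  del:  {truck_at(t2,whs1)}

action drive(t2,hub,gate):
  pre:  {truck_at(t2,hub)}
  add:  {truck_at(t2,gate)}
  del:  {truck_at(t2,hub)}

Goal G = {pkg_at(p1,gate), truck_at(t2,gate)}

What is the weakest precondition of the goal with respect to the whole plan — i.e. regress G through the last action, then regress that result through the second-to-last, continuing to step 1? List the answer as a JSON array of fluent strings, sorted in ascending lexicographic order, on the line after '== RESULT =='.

Regress step by step:
  through step 3 (drive(t2,hub,gate)): drop {truck_at(t2,gate)}, keep {pkg_at(p1,gate)}, require {truck_at(t2,hub)}
    → {pkg_at(p1,gate), truck_at(t2,hub)}
  through step 2 (drive(t2,whs1,hub)): drop {truck_at(t2,hub)}, keep {pkg_at(p1,gate)}, require {truck_at(t2,whs1)}
    → {pkg_at(p1,gate), truck_at(t2,whs1)}
  through step 1 (drive(t2,hub,whs1)): drop {truck_at(t2,whs1)}, keep {pkg_at(p1,gate)}, require {truck_at(t2,hub)}
    → {pkg_at(p1,gate), truck_at(t2,hub)}

== RESULT ==
["pkg_at(p1,gate)", "truck_at(t2,hub)"]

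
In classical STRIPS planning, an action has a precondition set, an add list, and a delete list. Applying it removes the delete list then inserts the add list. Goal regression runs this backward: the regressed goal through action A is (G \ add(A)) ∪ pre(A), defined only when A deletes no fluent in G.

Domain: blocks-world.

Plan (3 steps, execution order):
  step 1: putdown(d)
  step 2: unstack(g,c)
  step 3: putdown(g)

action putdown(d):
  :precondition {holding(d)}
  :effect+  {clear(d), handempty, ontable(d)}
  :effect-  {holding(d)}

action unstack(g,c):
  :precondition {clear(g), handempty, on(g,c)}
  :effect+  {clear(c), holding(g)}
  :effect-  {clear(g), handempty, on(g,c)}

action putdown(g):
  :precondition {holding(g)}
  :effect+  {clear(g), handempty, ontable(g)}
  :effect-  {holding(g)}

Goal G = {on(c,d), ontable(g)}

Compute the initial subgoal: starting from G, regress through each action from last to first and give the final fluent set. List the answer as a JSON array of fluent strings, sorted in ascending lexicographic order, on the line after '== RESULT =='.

Regress step by step:
  through step 3 (putdown(g)): drop {ontable(g)}, keep {on(c,d)}, require {holding(g)}
    → {holding(g), on(c,d)}
  through step 2 (unstack(g,c)): drop {holding(g)}, keep {on(c,d)}, require {clear(g), handempty, on(g,c)}
    → {clear(g), handempty, on(c,d), on(g,c)}
  through step 1 (putdown(d)): drop {handempty}, keep {clear(g), on(c,d), on(g,c)}, require {holding(d)}
    → {clear(g), holding(d), on(c,d), on(g,c)}

== RESULT ==
["clear(g)", "holding(d)", "on(c,d)", "on(g,c)"]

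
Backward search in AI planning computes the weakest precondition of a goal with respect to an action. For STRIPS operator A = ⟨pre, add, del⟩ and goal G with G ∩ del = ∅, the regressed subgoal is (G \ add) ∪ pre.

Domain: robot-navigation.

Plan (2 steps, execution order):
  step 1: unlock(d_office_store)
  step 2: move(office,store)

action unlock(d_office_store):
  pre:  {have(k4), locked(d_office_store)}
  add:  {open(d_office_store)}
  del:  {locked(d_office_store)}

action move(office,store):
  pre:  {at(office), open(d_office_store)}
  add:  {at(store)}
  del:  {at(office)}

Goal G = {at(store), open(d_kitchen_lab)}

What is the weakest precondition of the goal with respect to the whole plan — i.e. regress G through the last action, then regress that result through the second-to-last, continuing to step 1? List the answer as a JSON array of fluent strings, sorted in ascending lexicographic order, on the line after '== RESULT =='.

Regress step by step:
  through step 2 (move(office,store)): drop {at(store)}, keep {open(d_kitchen_lab)}, require {at(office), open(d_office_store)}
    → {at(office), open(d_kitchen_lab), open(d_office_store)}
  through step 1 (unlock(d_office_store)): drop {open(d_office_store)}, keep {at(office), open(d_kitchen_lab)}, require {have(k4), locked(d_office_store)}
    → {at(office), have(k4), locked(d_office_store), open(d_kitchen_lab)}

== RESULT ==
["at(office)", "have(k4)", "locked(d_office_store)", "open(d_kitchen_lab)"]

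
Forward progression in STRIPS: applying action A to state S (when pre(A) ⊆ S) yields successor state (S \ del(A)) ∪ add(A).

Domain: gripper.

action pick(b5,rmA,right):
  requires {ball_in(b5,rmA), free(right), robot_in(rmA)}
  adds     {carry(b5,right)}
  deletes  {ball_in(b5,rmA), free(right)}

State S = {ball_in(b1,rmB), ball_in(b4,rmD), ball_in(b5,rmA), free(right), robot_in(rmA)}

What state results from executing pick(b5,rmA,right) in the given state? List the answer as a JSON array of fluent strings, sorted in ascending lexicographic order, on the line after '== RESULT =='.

Compute (S \ del) ∪ add:
  pre ⊆ S: {ball_in(b5,rmA), free(right), robot_in(rmA)} ⊆ S  — applicable
  S \ del = {ball_in(b1,rmB), ball_in(b4,rmD), robot_in(rmA)}
  ∪ add   = {ball_in(b1,rmB), ball_in(b4,rmD), carry(b5,right), robot_in(rmA)}

== RESULT ==
["ball_in(b1,rmB)", "ball_in(b4,rmD)", "carry(b5,right)", "robot_in(rmA)"]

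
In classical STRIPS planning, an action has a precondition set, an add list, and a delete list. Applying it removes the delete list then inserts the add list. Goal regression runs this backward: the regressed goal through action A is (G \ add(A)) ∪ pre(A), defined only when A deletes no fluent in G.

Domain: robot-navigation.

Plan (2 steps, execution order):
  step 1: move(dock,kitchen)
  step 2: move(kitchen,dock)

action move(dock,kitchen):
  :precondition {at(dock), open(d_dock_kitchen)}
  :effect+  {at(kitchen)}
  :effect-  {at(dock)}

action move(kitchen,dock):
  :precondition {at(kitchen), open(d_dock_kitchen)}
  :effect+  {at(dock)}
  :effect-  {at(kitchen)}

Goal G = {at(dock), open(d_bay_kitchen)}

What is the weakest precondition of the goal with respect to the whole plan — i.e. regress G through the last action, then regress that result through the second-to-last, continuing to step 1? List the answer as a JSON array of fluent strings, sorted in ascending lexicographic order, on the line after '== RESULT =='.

Work backward from the goal:
  through step 2 (move(kitchen,dock)): drop {at(dock)}, keep {open(d_bay_kitchen)}, require {at(kitchen), open(d_dock_kitchen)}
    → {at(kitchen), open(d_bay_kitchen), open(d_dock_kitchen)}
  through step 1 (move(dock,kitchen)): drop {at(kitchen)}, keep {open(d_bay_kitchen), open(d_dock_kitchen)}, require {at(dock), open(d_dock_kitchen)}
    → {at(dock), open(d_bay_kitchen), open(d_dock_kitchen)}

== RESULT ==
["at(dock)", "open(d_bay_kitchen)", "open(d_dock_kitchen)"]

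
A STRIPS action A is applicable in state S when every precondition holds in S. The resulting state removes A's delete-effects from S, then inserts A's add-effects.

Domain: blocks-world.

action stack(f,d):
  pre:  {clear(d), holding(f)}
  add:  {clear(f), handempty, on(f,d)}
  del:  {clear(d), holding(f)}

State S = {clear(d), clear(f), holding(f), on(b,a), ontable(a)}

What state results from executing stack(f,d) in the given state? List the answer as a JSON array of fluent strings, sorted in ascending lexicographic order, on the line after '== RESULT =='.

Compute (S \ del) ∪ add:
  pre ⊆ S: {clear(d), holding(f)} ⊆ S  — applicable
  S \ del = {clear(f), on(b,a), ontable(a)}
  ∪ add   = {clear(f), handempty, on(b,a), on(f,d), ontable(a)}

== RESULT ==
["clear(f)", "handempty", "on(b,a)", "on(f,d)", "ontable(a)"]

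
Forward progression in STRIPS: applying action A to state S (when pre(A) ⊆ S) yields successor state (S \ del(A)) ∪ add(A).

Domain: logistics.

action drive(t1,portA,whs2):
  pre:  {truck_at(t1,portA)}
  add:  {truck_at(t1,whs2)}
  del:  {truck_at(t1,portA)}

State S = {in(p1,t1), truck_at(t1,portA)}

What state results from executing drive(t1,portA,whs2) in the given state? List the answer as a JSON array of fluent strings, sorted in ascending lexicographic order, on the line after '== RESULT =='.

Progress:
  pre ⊆ S: {truck_at(t1,portA)} ⊆ S  — applicable
  S \ del = {in(p1,t1)}
  ∪ add   = {in(p1,t1), truck_at(t1,whs2)}

== RESULT ==
["in(p1,t1)", "truck_at(t1,whs2)"]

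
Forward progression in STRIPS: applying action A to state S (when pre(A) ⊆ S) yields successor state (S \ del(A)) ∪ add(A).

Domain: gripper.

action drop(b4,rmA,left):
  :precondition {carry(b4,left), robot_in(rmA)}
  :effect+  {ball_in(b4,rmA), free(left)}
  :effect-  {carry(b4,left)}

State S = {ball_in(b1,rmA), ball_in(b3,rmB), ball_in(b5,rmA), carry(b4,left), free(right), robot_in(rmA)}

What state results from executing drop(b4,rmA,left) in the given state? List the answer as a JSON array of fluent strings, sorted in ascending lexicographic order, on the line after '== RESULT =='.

Progress:
  pre ⊆ S: {carry(b4,left), robot_in(rmA)} ⊆ S  — applicable
  S \ del = {ball_in(b1,rmA), ball_in(b3,rmB), ball_in(b5,rmA), free(right), robot_in(rmA)}
  ∪ add   = {ball_in(b1,rmA), ball_in(b3,rmB), ball_in(b4,rmA), ball_in(b5,rmA), free(left), free(right), robot_in(rmA)}

== RESULT ==
["ball_in(b1,rmA)", "ball_in(b3,rmB)", "ball_in(b4,rmA)", "ball_in(b5,rmA)", "free(left)", "free(right)", "robot_in(rmA)"]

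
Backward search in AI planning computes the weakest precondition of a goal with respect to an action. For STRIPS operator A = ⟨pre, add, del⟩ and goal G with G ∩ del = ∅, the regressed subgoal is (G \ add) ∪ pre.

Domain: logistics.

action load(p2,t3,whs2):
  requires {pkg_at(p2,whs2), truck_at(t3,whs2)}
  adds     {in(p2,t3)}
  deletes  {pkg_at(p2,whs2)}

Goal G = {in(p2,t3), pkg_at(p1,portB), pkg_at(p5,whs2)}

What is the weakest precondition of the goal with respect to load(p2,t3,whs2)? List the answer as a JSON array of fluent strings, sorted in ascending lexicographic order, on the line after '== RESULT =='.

Compute (G \ add) ∪ pre:
  G ∩ del = {}  (empty — regression defined)
  G \ add = {in(p2,t3), pkg_at(p1,portB), pkg_at(p5,whs2)} \ {in(p2,t3)} = {pkg_at(p1,portB), pkg_at(p5,whs2)}
  ∪ pre   = {pkg_at(p1,portB), pkg_at(p5,whs2)} ∪ {pkg_at(p2,whs2), truck_at(t3,whs2)}
          = {pkg_at(p1,portB), pkg_at(p2,whs2), pkg_at(p5,whs2), truck_at(t3,whs2)}

== RESULT ==
["pkg_at(p1,portB)", "pkg_at(p2,whs2)", "pkg_at(p5,whs2)", "truck_at(t3,whs2)"]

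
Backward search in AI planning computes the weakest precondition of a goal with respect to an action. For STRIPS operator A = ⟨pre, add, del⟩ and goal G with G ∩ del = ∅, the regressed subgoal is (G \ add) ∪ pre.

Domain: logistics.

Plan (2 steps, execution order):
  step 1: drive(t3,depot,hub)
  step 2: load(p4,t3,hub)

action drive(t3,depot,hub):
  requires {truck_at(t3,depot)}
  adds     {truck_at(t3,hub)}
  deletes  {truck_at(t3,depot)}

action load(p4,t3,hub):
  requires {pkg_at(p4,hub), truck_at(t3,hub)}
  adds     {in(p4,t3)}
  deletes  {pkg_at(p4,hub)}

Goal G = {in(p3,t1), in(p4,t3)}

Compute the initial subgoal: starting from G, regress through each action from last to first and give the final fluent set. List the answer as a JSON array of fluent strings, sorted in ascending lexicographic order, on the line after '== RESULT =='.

Regress step by step:
  through step 2 (load(p4,t3,hub)): drop {in(p4,t3)}, keep {in(p3,t1)}, require {pkg_at(p4,hub), truck_at(t3,hub)}
    → {in(p3,t1), pkg_at(p4,hub), truck_at(t3,hub)}
  through step 1 (drive(t3,depot,hub)): drop {truck_at(t3,hub)}, keep {in(p3,t1), pkg_at(p4,hub)}, require {truck_at(t3,depot)}
    → {in(p3,t1), pkg_at(p4,hub), truck_at(t3,depot)}

== RESULT ==
["in(p3,t1)", "pkg_at(p4,hub)", "truck_at(t3,depot)"]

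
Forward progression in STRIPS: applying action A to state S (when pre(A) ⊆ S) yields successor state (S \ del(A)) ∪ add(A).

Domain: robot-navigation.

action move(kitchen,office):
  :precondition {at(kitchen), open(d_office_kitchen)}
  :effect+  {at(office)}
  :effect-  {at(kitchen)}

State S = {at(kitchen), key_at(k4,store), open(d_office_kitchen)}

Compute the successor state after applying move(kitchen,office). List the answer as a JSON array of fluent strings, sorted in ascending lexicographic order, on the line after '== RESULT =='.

Progress:
  pre ⊆ S: {at(kitchen), open(d_office_kitchen)} ⊆ S  — applicable
  S \ del = {key_at(k4,store), open(d_office_kitchen)}
  ∪ add   = {at(office), key_at(k4,store), open(d_office_kitchen)}

== RESULT ==
["at(office)", "key_at(k4,store)", "open(d_office_kitchen)"]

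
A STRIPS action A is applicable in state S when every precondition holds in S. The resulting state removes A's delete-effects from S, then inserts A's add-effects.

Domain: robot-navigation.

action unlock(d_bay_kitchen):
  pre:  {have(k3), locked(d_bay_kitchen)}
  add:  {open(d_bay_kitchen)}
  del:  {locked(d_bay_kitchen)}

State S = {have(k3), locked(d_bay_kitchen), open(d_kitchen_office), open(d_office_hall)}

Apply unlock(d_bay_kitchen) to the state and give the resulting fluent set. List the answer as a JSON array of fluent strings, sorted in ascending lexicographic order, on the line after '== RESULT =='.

Progress:
  pre ⊆ S: {have(k3), locked(d_bay_kitchen)} ⊆ S  — applicable
  S \ del = {have(k3), open(d_kitchen_office), open(d_office_hall)}
  ∪ add   = {have(k3), open(d_bay_kitchen), open(d_kitchen_office), open(d_office_hall)}

== RESULT ==
["have(k3)", "open(d_bay_kitchen)", "open(d_kitchen_office)", "open(d_office_hall)"]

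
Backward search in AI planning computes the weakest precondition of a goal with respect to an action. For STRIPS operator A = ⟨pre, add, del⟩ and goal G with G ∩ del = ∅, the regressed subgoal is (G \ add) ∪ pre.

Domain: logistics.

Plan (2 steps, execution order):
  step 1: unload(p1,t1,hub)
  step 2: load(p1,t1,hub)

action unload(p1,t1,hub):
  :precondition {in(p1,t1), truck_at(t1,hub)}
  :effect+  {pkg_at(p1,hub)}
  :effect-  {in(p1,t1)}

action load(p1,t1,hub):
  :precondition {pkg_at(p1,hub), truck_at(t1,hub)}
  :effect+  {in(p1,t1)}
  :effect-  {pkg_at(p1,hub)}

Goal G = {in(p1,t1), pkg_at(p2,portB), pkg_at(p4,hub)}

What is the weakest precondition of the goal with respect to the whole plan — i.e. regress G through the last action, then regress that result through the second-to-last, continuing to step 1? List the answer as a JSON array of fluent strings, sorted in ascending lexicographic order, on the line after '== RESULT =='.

Regress step by step:
  through step 2 (load(p1,t1,hub)): drop {in(p1,t1)}, keep {pkg_at(p2,portB), pkg_at(p4,hub)}, require {pkg_at(p1,hub), truck_at(t1,hub)}
    → {pkg_at(p1,hub), pkg_at(p2,portB), pkg_at(p4,hub), truck_at(t1,hub)}
  through step 1 (unload(p1,t1,hub)): drop {pkg_at(p1,hub)}, keep {pkg_at(p2,portB), pkg_at(p4,hub), truck_at(t1,hub)}, require {in(p1,t1), truck_at(t1,hub)}
    → {in(p1,t1), pkg_at(p2,portB), pkg_at(p4,hub), truck_at(t1,hub)}

== RESULT ==
["in(p1,t1)", "pkg_at(p2,portB)", "pkg_at(p4,hub)", "truck_at(t1,hub)"]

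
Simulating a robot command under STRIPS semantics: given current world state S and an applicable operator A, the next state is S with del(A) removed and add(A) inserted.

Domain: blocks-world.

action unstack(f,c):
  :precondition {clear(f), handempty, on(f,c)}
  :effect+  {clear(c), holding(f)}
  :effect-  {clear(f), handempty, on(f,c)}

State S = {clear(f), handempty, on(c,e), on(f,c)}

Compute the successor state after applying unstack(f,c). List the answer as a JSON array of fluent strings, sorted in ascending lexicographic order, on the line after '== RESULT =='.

Progress:
  pre ⊆ S: {clear(f), handempty, on(f,c)} ⊆ S  — applicable
  S \ del = {on(c,e)}
  ∪ add   = {clear(c), holding(f), on(c,e)}

== RESULT ==
["clear(c)", "holding(f)", "on(c,e)"]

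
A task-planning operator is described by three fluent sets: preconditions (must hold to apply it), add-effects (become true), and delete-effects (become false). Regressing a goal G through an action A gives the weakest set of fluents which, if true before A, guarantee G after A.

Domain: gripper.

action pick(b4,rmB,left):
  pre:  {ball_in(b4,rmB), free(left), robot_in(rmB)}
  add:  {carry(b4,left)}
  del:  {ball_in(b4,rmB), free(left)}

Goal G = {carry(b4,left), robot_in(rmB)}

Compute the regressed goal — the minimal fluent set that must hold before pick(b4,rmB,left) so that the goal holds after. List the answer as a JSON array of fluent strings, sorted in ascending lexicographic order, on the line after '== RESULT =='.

Compute (G \ add) ∪ pre:
  G ∩ del = {}  (empty — regression defined)
  G \ add = {carry(b4,left), robot_in(rmB)} \ {carry(b4,left)} = {robot_in(rmB)}
  ∪ pre   = {robot_in(rmB)} ∪ {ball_in(b4,rmB), free(left), robot_in(rmB)}
          = {ball_in(b4,rmB), free(left), robot_in(rmB)}

== RESULT ==
["ball_in(b4,rmB)", "free(left)", "robot_in(rmB)"]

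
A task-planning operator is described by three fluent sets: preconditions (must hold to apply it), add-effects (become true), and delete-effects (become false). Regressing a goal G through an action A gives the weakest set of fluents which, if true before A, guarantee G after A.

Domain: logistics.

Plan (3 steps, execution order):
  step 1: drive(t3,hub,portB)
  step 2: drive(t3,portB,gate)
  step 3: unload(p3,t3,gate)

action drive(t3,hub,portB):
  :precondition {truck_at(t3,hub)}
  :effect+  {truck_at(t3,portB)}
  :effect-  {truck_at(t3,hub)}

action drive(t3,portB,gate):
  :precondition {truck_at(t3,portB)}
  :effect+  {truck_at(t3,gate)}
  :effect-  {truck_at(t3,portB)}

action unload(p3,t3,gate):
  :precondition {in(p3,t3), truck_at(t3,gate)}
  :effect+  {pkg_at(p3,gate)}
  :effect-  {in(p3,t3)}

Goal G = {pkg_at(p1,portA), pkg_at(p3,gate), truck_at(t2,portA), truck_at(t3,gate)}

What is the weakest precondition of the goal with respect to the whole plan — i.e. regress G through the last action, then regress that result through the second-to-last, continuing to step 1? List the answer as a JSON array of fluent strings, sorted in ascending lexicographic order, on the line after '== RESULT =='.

Work backward from the goal:
  through step 3 (unload(p3,t3,gate)): drop {pkg_at(p3,gate)}, keep {pkg_at(p1,portA), truck_at(t2,portA), truck_at(t3,gate)}, require {in(p3,t3), truck_at(t3,gate)}
    → {in(p3,t3), pkg_at(p1,portA), truck_at(t2,portA), truck_at(t3,gate)}
  through step 2 (drive(t3,portB,gate)): drop {truck_at(t3,gate)}, keep {in(p3,t3), pkg_at(p1,portA), truck_at(t2,portA)}, require {truck_at(t3,portB)}
    → {in(p3,t3), pkg_at(p1,portA), truck_at(t2,portA), truck_at(t3,portB)}
  through step 1 (drive(t3,hub,portB)): drop {truck_at(t3,portB)}, keep {in(p3,t3), pkg_at(p1,portA), truck_at(t2,portA)}, require {truck_at(t3,hub)}
    → {in(p3,t3), pkg_at(p1,portA), truck_at(t2,portA), truck_at(t3,hub)}

== RESULT ==
["in(p3,t3)", "pkg_at(p1,portA)", "truck_at(t2,portA)", "truck_at(t3,hub)"]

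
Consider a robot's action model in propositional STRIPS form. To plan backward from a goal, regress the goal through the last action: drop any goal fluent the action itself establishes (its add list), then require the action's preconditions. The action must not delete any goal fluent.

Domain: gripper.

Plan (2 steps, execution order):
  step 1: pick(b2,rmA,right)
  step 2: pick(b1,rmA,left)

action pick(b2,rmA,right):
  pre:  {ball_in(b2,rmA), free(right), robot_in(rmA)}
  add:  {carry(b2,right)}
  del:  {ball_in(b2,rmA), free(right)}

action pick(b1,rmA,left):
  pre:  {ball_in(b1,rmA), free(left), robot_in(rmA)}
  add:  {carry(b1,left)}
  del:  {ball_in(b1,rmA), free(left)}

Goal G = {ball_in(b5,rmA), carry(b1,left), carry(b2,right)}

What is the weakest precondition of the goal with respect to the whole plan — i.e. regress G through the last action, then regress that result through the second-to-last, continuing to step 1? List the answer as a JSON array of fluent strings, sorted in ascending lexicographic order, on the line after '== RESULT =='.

Work backward from the goal:
  through step 2 (pick(b1,rmA,left)): drop {carry(b1,left)}, keep {ball_in(b5,rmA), carry(b2,right)}, require {ball_in(b1,rmA), free(left), robot_in(rmA)}
    → {ball_in(b1,rmA), ball_in(b5,rmA), carry(b2,right), free(left), robot_in(rmA)}
  through step 1 (pick(b2,rmA,right)): drop {carry(b2,right)}, keep {ball_in(b1,rmA), ball_in(b5,rmA), free(left), robot_in(rmA)}, require {ball_in(b2,rmA), free(right), robot_in(rmA)}
    → {ball_in(b1,rmA), ball_in(b2,rmA), ball_in(b5,rmA), free(left), free(right), robot_in(rmA)}

== RESULT ==
["ball_in(b1,rmA)", "ball_in(b2,rmA)", "ball_in(b5,rmA)", "free(left)", "free(right)", "robot_in(rmA)"]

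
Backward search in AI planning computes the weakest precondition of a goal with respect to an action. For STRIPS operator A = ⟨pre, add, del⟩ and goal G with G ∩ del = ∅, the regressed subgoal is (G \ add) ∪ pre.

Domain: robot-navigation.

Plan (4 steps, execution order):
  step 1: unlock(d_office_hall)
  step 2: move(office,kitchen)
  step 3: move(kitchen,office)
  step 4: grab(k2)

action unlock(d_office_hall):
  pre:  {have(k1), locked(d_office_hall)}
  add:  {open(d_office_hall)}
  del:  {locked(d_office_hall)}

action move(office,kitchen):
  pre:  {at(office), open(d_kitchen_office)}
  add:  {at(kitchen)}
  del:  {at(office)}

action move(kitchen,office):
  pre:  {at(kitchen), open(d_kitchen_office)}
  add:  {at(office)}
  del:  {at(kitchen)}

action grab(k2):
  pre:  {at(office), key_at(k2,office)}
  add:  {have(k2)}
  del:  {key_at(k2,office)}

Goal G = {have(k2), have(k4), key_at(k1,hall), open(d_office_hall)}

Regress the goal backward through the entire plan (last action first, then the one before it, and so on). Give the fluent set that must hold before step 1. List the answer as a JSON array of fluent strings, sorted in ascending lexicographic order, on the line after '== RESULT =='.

Work backward from the goal:
  through step 4 (grab(k2)): drop {have(k2)}, keep {have(k4), key_at(k1,hall), open(d_office_hall)}, require {at(office), key_at(k2,office)}
    → {at(office), have(k4), key_at(k1,hall), key_at(k2,office), open(d_office_hall)}
  through step 3 (move(kitchen,office)): drop {at(office)}, keep {have(k4), key_at(k1,hall), key_at(k2,office), open(d_office_hall)}, require {at(kitchen), open(d_kitchen_office)}
    → {at(kitchen), have(k4), key_at(k1,hall), key_at(k2,office), open(d_kitchen_office), open(d_office_hall)}
  through step 2 (move(office,kitchen)): drop {at(kitchen)}, keep {have(k4), key_at(k1,hall), key_at(k2,office), open(d_kitchen_office), open(d_office_hall)}, require {at(office), open(d_kitchen_office)}
    → {at(office), have(k4), key_at(k1,hall), key_at(k2,office), open(d_kitchen_office), open(d_office_hall)}
  through step 1 (unlock(d_office_hall)): drop {open(d_office_hall)}, keep {at(office), have(k4), key_at(k1,hall), key_at(k2,office), open(d_kitchen_office)}, require {have(k1), locked(d_office_hall)}
    → {at(office), have(k1), have(k4), key_at(k1,hall), key_at(k2,office), locked(d_office_hall), open(d_kitchen_office)}

== RESULT ==
["at(office)", "have(k1)", "have(k4)", "key_at(k1,hall)", "key_at(k2,office)", "locked(d_office_hall)", "open(d_kitchen_office)"]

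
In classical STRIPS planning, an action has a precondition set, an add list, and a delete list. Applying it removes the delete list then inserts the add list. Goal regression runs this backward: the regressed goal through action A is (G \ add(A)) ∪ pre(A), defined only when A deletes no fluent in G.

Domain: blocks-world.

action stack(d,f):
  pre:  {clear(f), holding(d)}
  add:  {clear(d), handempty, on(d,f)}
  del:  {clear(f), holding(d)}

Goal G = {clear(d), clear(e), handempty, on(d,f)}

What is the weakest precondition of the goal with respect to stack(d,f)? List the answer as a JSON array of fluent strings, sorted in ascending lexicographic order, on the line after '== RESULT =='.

Regress:
  G ∩ del = {}  (empty — regression defined)
  G \ add = {clear(d), clear(e), handempty, on(d,f)} \ {clear(d), handempty, on(d,f)} = {clear(e)}
  ∪ pre   = {clear(e)} ∪ {clear(f), holding(d)}
          = {clear(e), clear(f), holding(d)}

== RESULT ==
["clear(e)", "clear(f)", "holding(d)"]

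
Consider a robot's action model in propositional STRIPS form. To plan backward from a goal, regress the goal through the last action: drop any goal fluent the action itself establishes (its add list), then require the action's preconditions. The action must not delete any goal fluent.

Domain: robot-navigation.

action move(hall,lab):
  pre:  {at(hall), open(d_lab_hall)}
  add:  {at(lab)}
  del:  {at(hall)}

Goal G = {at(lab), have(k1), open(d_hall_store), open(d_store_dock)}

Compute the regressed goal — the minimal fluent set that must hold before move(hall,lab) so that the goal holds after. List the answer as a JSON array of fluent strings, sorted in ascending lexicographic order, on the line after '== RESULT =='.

Regress:
  G ∩ del = {}  (empty — regression defined)
  G \ add = {at(lab), have(k1), open(d_hall_store), open(d_store_dock)} \ {at(lab)} = {have(k1), open(d_hall_store), open(d_store_dock)}
  ∪ pre   = {have(k1), open(d_hall_store), open(d_store_dock)} ∪ {at(hall), open(d_lab_hall)}
          = {at(hall), have(k1), open(d_hall_store), open(d_lab_hall), open(d_store_dock)}

== RESULT ==
["at(hall)", "have(k1)", "open(d_hall_store)", "open(d_lab_hall)", "open(d_store_dock)"]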